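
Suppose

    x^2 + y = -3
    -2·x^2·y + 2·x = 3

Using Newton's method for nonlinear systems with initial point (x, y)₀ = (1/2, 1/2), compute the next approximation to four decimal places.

(0.7500, -3.5000)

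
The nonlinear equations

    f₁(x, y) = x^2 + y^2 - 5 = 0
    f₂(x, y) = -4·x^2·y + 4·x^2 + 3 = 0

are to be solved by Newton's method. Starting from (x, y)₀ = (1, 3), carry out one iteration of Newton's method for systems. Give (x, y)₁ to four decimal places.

(0.8864, 2.2045)

At (1, 3): F = (5.0000, -5.0000).
Jacobian J = [[2·x, 2·y], [-8·x·y + 8·x, -4·x^2]].
At the point, J = [[2.0000, 6.0000], [-16.0000, -4.0000]] (det J = 88.0000).
Solving J·Δ = −F gives Δ = (-0.1136, -0.7955).
Then the next iterate is (x, y)₁ = (0.8864, 2.2045).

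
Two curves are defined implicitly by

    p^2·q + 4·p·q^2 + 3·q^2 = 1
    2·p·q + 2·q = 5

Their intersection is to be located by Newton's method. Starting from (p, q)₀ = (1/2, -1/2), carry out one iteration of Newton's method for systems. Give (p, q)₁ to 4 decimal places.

(-8.8846, -1.4615)

At (1/2, -1/2): F = (0.1250, -6.5000).
Jacobian J = [[2·p·q + 4·q^2, p^2 + 8·p·q + 6·q], [2·q, 2·p + 2]].
At the point, J = [[0.5000, -4.7500], [-1.0000, 3.0000]] (det J = -3.2500).
Solving J·Δ = −F gives Δ = (-9.3846, -0.9615).
Then the next iterate is (p, q)₁ = (-8.8846, -1.4615).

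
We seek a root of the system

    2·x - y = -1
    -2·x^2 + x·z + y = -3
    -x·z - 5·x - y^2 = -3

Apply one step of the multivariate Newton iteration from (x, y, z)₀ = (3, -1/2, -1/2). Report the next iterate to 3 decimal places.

At (3, -1/2, -1/2): F = (7.500, -17.000, -10.750).
Jacobian J = [[2, -1, 0], [-4·x + z, 1, x], [-z - 5, -2·y, -x]].
At the point, J = [[2.000, -1.000, 0.000], [-12.500, 1.000, 3.000], [-4.500, 1.000, -3.000]] (det J = 39.000).
Solving J·Δ = −F gives Δ = (-0.981, 5.538, -0.266).
Then the next iterate is (x, y, z)₁ = (2.019, 5.038, -0.766).

(2.019, 5.038, -0.766)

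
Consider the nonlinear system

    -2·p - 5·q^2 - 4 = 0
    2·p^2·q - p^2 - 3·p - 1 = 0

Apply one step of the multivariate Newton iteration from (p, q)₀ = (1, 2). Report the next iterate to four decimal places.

At (1, 2): F = (-26.0000, -1.0000).
Jacobian J = [[-2, -10·q], [4·p·q - 2·p - 3, 2·p^2]].
At the point, J = [[-2.0000, -20.0000], [3.0000, 2.0000]] (det J = 56.0000).
Solving J·Δ = −F gives Δ = (1.2857, -1.4286).
Then the next iterate is (p, q)₁ = (2.2857, 0.5714).

(2.2857, 0.5714)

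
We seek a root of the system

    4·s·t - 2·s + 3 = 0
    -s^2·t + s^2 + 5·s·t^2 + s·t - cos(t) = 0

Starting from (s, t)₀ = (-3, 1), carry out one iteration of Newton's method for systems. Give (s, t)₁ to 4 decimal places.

At (-3, 1): F = (-3.0000, -18.540302).
Jacobian J = [[4·t - 2, 4·s], [-2·s·t + 2·s + 5·t^2 + t, -s^2 + 10·s·t + s + sin(t)]].
At the point, J = [[2.0000, -12.0000], [6.0000, -41.158529]] (det J = -10.317058).
Solving J·Δ = −F gives Δ = (-9.5965, -1.8494).
Then the next iterate is (s, t)₁ = (-12.5965, -0.8494).

(-12.5965, -0.8494)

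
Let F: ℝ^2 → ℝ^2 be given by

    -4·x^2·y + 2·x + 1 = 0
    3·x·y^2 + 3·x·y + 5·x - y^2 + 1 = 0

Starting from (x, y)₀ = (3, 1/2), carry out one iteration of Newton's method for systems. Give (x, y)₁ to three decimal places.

(-3.846, 2.096)

At (3, 1/2): F = (-11.000, 22.500).
Jacobian J = [[-8·x·y + 2, -4·x^2], [3·y^2 + 3·y + 5, 6·x·y + 3·x - 2·y]].
At the point, J = [[-10.000, -36.000], [7.250, 17.000]] (det J = 91.000).
Solving J·Δ = −F gives Δ = (-6.846, 1.596).
Then the next iterate is (x, y)₁ = (-3.846, 2.096).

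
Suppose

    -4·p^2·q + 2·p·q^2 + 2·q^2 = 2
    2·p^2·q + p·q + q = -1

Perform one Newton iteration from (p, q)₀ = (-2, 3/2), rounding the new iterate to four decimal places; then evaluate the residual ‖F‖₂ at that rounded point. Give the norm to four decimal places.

5.4941

At (-2, 3/2): F = (-30.5000, 11.5000).
Jacobian J = [[-8·p·q + 2·q^2, -4·p^2 + 4·p·q + 4·q], [4·p·q + q, 2·p^2 + p + 1]].
At the point, J = [[28.5000, -22.0000], [-10.5000, 7.0000]] (det J = -31.5000).
Solving J·Δ = −F gives Δ = (1.2540, 0.2381).
Then the next iterate is (p, q)₁ = (-0.7460, 1.7381).
Re-evaluating at (-0.7460, 1.7381): F = (-4.334458, 3.376038), so ‖F‖₂ = 5.4941.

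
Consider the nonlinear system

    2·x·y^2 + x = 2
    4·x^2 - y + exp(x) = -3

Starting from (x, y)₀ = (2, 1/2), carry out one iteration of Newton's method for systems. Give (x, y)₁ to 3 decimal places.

At (2, 1/2): F = (1.000, 25.88906).
Jacobian J = [[2·y^2 + 1, 4·x·y], [8·x + exp(x), -1]].
At the point, J = [[1.500, 4.000], [23.38906, -1.000]] (det J = -95.05622).
Solving J·Δ = −F gives Δ = (-1.100, 0.162).
Then the next iterate is (x, y)₁ = (0.900, 0.662).

(0.900, 0.662)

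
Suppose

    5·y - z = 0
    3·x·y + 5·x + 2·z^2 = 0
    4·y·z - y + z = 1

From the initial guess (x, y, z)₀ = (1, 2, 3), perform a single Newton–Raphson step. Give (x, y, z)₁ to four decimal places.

(-0.3750, 0.4464, 2.2321)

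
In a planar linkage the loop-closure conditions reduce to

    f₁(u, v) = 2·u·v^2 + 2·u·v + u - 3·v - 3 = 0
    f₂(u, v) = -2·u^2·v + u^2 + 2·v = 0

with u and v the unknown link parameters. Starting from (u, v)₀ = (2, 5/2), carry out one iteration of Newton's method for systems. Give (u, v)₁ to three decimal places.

At (2, 5/2): F = (26.500, -11.000).
Jacobian J = [[2·v^2 + 2·v + 1, 4·u·v + 2·u - 3], [-4·u·v + 2·u, -2·u^2 + 2]].
At the point, J = [[18.500, 21.000], [-16.000, -6.000]] (det J = 225.000).
Solving J·Δ = −F gives Δ = (-0.320, -0.980).
Then the next iterate is (u, v)₁ = (1.680, 1.520).

(1.680, 1.520)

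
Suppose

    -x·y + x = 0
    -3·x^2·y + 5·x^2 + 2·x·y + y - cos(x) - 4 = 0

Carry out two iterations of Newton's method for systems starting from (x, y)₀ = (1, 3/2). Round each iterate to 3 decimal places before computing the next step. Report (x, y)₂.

At (1, 3/2): F = (-0.500, 0.45970).
Jacobian J = [[-y + 1, -x], [-6·x·y + 10·x + 2·y + sin(x), -3·x^2 + 2·x + 1]].
At the point, J = [[-0.500, -1.000], [4.84147, 0.000]] (det J = 4.84147).
Solving J·Δ = −F gives Δ = (-0.095, -0.453).
Then the next iterate is (x, y)₁ = (0.905, 1.047).
Round to (0.905, 1.047) and repeat: F = (-0.04253, -0.15305), J = [[-0.047, -0.905], [6.24522, 0.35292]].
Δ = (0.027, -0.048), so (x, y)₂ = (0.932, 0.999).

(0.932, 0.999)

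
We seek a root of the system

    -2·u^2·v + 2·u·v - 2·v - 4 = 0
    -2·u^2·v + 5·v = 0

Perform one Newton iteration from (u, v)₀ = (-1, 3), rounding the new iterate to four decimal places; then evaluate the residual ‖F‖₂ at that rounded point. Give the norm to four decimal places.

2.3121

At (-1, 3): F = (-22.0000, 9.0000).
Jacobian J = [[-4·u·v + 2·v, -2·u^2 + 2·u - 2], [-4·u·v, -2·u^2 + 5]].
At the point, J = [[18.0000, -6.0000], [12.0000, 3.0000]] (det J = 126.0000).
Solving J·Δ = −F gives Δ = (0.0952, -3.3810).
Then the next iterate is (u, v)₁ = (-0.9048, -0.3810).
Re-evaluating at (-0.9048, -0.3810): F = (-1.924721, -1.281179), so ‖F‖₂ = 2.3121.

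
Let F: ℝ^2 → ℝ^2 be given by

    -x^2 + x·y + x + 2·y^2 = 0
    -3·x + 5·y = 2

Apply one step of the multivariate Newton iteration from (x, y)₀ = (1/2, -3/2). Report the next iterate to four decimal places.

At (1/2, -3/2): F = (4.0000, -11.0000).
Jacobian J = [[-2·x + y + 1, x + 4·y], [-3, 5]].
At the point, J = [[-1.5000, -5.5000], [-3.0000, 5.0000]] (det J = -24.0000).
Solving J·Δ = −F gives Δ = (-1.6875, 1.1875).
Then the next iterate is (x, y)₁ = (-1.1875, -0.3125).

(-1.1875, -0.3125)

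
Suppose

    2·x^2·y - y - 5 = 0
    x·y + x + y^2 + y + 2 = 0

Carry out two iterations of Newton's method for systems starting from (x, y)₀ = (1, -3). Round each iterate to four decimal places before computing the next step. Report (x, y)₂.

(-1.9665, 1.5296)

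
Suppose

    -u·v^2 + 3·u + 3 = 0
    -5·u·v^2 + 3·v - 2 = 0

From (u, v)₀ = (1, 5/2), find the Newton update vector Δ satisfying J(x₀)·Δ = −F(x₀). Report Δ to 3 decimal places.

At (1, 5/2): F = (-0.250, -25.750).
Jacobian J = [[-v^2 + 3, -2·u·v], [-5·v^2, -10·u·v + 3]].
At the point, J = [[-3.250, -5.000], [-31.250, -22.000]] (det J = -84.750).
Solving J·Δ = −F gives Δ = (-1.454, 0.895).

(-1.454, 0.895)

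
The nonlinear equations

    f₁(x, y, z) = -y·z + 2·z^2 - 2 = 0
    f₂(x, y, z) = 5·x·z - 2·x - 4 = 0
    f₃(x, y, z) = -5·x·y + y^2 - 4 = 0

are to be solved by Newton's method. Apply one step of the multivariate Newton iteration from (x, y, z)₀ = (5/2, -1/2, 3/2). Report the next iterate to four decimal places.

(1.8314, -0.4386, 1.0142)

At (5/2, -1/2, 3/2): F = (3.2500, 9.7500, 2.5000).
Jacobian J = [[0, -z, -y + 4·z], [5·z - 2, 0, 5·x], [-5·y, -5·x + 2·y, 0]].
At the point, J = [[0.0000, -1.5000, 6.5000], [5.5000, 0.0000, 12.5000], [2.5000, -13.5000, 0.0000]] (det J = -529.5000).
Solving J·Δ = −F gives Δ = (-0.6686, 0.0614, -0.4858).
Then the next iterate is (x, y, z)₁ = (1.8314, -0.4386, 1.0142).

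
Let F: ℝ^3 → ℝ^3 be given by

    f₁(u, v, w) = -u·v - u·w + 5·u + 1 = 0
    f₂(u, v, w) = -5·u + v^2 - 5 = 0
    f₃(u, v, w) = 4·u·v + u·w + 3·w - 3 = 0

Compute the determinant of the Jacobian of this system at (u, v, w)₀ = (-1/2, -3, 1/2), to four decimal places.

-135.7500

J = [[-v - w + 5, -u, -u], [-5, 2·v, 0], [4·v + w, 4·u, u + 3]].
At the point, J = [[7.5000, 0.5000, 0.5000], [-5.0000, -6.0000, 0.0000], [-11.5000, -2.0000, 2.5000]].
det J = -135.7500.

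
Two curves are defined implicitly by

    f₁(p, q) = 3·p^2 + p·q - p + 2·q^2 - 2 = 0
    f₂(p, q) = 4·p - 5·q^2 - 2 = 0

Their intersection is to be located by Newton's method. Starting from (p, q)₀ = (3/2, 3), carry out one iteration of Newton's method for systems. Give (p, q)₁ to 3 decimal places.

At (3/2, 3): F = (25.750, -41.000).
Jacobian J = [[6·p + q - 1, p + 4·q], [4, -10·q]].
At the point, J = [[11.000, 13.500], [4.000, -30.000]] (det J = -384.000).
Solving J·Δ = −F gives Δ = (-0.570, -1.443).
Then the next iterate is (p, q)₁ = (0.930, 1.557).

(0.930, 1.557)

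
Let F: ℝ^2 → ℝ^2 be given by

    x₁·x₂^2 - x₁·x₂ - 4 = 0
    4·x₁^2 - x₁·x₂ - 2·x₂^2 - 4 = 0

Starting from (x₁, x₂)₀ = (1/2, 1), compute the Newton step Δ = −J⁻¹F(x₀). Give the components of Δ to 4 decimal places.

(13.8333, 8.0000)

At (1/2, 1): F = (-4.0000, -5.5000).
Jacobian J = [[x₂^2 - x₂, 2·x₁·x₂ - x₁], [8·x₁ - x₂, -x₁ - 4·x₂]].
At the point, J = [[0.0000, 0.5000], [3.0000, -4.5000]] (det J = -1.5000).
Solving J·Δ = −F gives Δ = (13.8333, 8.0000).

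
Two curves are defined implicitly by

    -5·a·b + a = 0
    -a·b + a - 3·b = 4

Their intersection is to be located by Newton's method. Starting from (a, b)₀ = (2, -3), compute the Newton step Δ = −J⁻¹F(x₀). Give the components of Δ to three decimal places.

(-0.750, 2.000)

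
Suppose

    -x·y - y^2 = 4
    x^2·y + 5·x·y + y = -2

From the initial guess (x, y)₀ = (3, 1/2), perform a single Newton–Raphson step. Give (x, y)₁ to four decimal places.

(12.0263, -2.0658)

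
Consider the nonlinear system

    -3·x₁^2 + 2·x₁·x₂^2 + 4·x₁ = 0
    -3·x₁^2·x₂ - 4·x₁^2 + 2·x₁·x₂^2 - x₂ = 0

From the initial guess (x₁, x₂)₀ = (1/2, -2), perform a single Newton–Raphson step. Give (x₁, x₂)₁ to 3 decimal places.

At (1/2, -2): F = (5.250, 6.500).
Jacobian J = [[-6·x₁ + 2·x₂^2 + 4, 4·x₁·x₂], [-6·x₁·x₂ - 8·x₁ + 2·x₂^2, -3·x₁^2 + 4·x₁·x₂ - 1]].
At the point, J = [[9.000, -4.000], [10.000, -5.750]] (det J = -11.750).
Solving J·Δ = −F gives Δ = (-0.356, 0.511).
Then the next iterate is (x₁, x₂)₁ = (0.144, -1.489).

(0.144, -1.489)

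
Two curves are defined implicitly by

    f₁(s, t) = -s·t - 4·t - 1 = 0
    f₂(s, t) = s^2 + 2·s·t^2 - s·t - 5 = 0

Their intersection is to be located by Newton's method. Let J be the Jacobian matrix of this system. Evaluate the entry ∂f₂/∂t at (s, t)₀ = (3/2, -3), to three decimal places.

∂f₂/∂t = 4·s·t - s.
At (3/2, -3) this is -19.500.

-19.500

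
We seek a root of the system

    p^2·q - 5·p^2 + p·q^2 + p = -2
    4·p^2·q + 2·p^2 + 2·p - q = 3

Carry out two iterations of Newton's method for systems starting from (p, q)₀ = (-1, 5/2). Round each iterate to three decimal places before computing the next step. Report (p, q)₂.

(-0.727, 1.167)

At (-1, 5/2): F = (-7.750, 4.500).
Jacobian J = [[2·p·q - 10·p + q^2 + 1, p^2 + 2·p·q], [8·p·q + 4·p + 2, 4·p^2 - 1]].
At the point, J = [[12.250, -4.000], [-22.000, 3.000]] (det J = -51.250).
Solving J·Δ = −F gives Δ = (-0.102, -2.251).
Then the next iterate is (p, q)₁ = (-1.102, 0.249).
Round to (-1.102, 0.249) and repeat: F = (-4.93996, -1.81465), J = [[11.53321, 0.66561], [-4.60318, 3.85762]].
Δ = (0.375, 0.918), so (p, q)₂ = (-0.727, 1.167).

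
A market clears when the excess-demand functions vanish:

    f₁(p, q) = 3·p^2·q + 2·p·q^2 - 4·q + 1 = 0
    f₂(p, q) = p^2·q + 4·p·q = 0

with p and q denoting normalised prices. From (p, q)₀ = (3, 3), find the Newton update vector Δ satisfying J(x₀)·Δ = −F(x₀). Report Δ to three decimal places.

(-4.314, 3.163)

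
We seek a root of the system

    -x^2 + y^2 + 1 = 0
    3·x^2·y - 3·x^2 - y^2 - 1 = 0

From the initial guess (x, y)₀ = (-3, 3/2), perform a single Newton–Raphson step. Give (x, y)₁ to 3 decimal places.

At (-3, 3/2): F = (-5.750, 10.250).
Jacobian J = [[-2·x, 2·y], [6·x·y - 6·x, 3·x^2 - 2·y]].
At the point, J = [[6.000, 3.000], [-9.000, 24.000]] (det J = 171.000).
Solving J·Δ = −F gives Δ = (0.987, -0.057).
Then the next iterate is (x, y)₁ = (-2.013, 1.443).

(-2.013, 1.443)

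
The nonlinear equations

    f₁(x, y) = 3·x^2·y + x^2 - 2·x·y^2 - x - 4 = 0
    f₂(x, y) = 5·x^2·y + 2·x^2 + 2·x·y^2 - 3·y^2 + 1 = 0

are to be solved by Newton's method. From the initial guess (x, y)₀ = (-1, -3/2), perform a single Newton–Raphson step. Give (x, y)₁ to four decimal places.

(0.1405, -1.5964)

At (-1, -3/2): F = (-2.0000, -15.7500).
Jacobian J = [[6·x·y + 2·x - 2·y^2 - 1, 3·x^2 - 4·x·y], [10·x·y + 4·x + 2·y^2, 5·x^2 + 4·x·y - 6·y]].
At the point, J = [[1.5000, -3.0000], [15.5000, 20.0000]] (det J = 76.5000).
Solving J·Δ = −F gives Δ = (1.1405, -0.0964).
Then the next iterate is (x, y)₁ = (0.1405, -1.5964).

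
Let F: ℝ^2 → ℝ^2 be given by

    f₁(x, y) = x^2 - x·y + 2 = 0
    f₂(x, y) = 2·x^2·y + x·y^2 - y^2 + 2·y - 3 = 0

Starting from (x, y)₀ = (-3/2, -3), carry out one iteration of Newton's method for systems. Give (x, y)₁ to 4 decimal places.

(0.0340, -2.8333)

At (-3/2, -3): F = (-0.2500, -45.0000).
Jacobian J = [[2·x - y, -x], [4·x·y + y^2, 2·x^2 + 2·x·y - 2·y + 2]].
At the point, J = [[0.0000, 1.5000], [27.0000, 21.5000]] (det J = -40.5000).
Solving J·Δ = −F gives Δ = (1.5340, 0.1667).
Then the next iterate is (x, y)₁ = (0.0340, -2.8333).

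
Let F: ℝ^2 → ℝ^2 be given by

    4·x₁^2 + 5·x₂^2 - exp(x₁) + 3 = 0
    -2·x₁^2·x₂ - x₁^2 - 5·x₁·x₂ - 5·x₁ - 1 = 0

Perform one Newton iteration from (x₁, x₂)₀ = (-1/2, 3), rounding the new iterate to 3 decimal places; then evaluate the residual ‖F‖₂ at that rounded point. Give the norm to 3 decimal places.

At (-1/2, 3): F = (48.39347, 7.250).
Jacobian J = [[8·x₁ - exp(x₁), 10·x₂], [-4·x₁·x₂ - 2·x₁ - 5·x₂ - 5, -2·x₁^2 - 5·x₁]].
At the point, J = [[-4.60653, 30.000], [-13.000, 2.000]] (det J = 380.78694).
Solving J·Δ = −F gives Δ = (0.317, -1.564).
Then the next iterate is (x₁, x₂)₁ = (-0.183, 1.436).
Re-evaluating at (-0.183, 1.436): F = (12.61167, 1.09927), so ‖F‖₂ = 12.659.

12.659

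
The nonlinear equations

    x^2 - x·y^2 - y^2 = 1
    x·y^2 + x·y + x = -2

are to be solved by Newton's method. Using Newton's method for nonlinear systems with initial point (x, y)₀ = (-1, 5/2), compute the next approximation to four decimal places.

At (-1, 5/2): F = (0.0000, -7.7500).
Jacobian J = [[2·x - y^2, -2·x·y - 2·y], [y^2 + y + 1, 2·x·y + x]].
At the point, J = [[-8.2500, 0.0000], [9.7500, -6.0000]] (det J = 49.5000).
Solving J·Δ = −F gives Δ = (0.0000, -1.2917).
Then the next iterate is (x, y)₁ = (-1.0000, 1.2083).

(-1.0000, 1.2083)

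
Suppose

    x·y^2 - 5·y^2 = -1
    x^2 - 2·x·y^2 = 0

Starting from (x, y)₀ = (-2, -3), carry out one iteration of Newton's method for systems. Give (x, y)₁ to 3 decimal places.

At (-2, -3): F = (-62.000, 40.000).
Jacobian J = [[y^2, 2·x·y - 10·y], [2·x - 2·y^2, -4·x·y]].
At the point, J = [[9.000, 42.000], [-22.000, -24.000]] (det J = 708.000).
Solving J·Δ = −F gives Δ = (0.271, 1.418).
Then the next iterate is (x, y)₁ = (-1.729, -1.582).

(-1.729, -1.582)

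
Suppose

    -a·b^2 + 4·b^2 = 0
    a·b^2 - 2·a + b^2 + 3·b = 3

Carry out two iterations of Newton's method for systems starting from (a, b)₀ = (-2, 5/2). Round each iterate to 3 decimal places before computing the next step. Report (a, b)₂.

At (-2, 5/2): F = (37.500, 2.250).
Jacobian J = [[-b^2, -2·a·b + 8·b], [b^2 - 2, 2·a·b + 2·b + 3]].
At the point, J = [[-6.250, 30.000], [4.250, -2.000]] (det J = -115.000).
Solving J·Δ = −F gives Δ = (-1.239, -1.508).
Then the next iterate is (a, b)₁ = (-3.239, 0.992).
Round to (-3.239, 0.992) and repeat: F = (7.12364, 4.25068), J = [[-0.98406, 14.36218], [-1.01594, -1.44218]].
Δ = (4.455, -0.191), so (a, b)₂ = (1.216, 0.801).

(1.216, 0.801)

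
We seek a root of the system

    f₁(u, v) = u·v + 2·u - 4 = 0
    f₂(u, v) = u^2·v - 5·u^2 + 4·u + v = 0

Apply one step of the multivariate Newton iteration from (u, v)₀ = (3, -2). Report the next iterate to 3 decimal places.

At (3, -2): F = (-4.000, -53.000).
Jacobian J = [[v + 2, u], [2·u·v - 10·u + 4, u^2 + 1]].
At the point, J = [[0.000, 3.000], [-38.000, 10.000]] (det J = 114.000).
Solving J·Δ = −F gives Δ = (-1.044, 1.333).
Then the next iterate is (u, v)₁ = (1.956, -0.667).

(1.956, -0.667)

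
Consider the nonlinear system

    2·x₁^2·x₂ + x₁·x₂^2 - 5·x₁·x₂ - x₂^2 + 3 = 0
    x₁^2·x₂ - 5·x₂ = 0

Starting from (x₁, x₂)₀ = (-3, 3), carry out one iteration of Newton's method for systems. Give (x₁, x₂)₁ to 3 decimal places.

(23.000, 117.000)

At (-3, 3): F = (66.000, 12.000).
Jacobian J = [[4·x₁·x₂ + x₂^2 - 5·x₂, 2·x₁^2 + 2·x₁·x₂ - 5·x₁ - 2·x₂], [2·x₁·x₂, x₁^2 - 5]].
At the point, J = [[-42.000, 9.000], [-18.000, 4.000]] (det J = -6.000).
Solving J·Δ = −F gives Δ = (26.000, 114.000).
Then the next iterate is (x₁, x₂)₁ = (23.000, 117.000).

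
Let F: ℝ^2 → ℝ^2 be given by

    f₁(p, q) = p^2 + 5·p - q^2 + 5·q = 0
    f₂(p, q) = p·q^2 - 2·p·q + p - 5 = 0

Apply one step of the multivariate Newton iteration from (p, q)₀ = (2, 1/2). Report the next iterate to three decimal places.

(1.237, -1.845)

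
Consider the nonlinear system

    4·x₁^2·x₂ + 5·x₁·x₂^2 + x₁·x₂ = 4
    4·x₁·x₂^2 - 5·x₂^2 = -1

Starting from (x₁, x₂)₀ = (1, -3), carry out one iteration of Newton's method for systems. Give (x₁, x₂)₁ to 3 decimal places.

(1.044, -1.929)

At (1, -3): F = (26.000, -8.000).
Jacobian J = [[8·x₁·x₂ + 5·x₂^2 + x₂, 4·x₁^2 + 10·x₁·x₂ + x₁], [4·x₂^2, 8·x₁·x₂ - 10·x₂]].
At the point, J = [[18.000, -25.000], [36.000, 6.000]] (det J = 1008.000).
Solving J·Δ = −F gives Δ = (0.044, 1.071).
Then the next iterate is (x₁, x₂)₁ = (1.044, -1.929).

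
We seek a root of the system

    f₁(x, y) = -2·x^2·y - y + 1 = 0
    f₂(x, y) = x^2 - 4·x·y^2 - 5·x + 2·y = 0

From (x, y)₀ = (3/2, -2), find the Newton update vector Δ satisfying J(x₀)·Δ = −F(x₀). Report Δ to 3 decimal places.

At (3/2, -2): F = (12.000, -33.250).
Jacobian J = [[-4·x·y, -2·x^2 - 1], [2·x - 4·y^2 - 5, -8·x·y + 2]].
At the point, J = [[12.000, -5.500], [-18.000, 26.000]] (det J = 213.000).
Solving J·Δ = −F gives Δ = (-0.606, 0.859).

(-0.606, 0.859)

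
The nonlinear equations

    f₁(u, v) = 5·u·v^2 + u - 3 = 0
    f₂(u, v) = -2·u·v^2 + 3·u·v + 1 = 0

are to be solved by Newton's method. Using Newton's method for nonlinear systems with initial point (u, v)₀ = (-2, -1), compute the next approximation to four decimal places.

(-1.3750, -0.4375)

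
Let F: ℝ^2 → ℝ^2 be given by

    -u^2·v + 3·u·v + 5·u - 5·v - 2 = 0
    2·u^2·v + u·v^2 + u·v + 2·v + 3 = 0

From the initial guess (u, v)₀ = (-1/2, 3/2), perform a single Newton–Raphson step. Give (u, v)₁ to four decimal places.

At (-1/2, 3/2): F = (-14.6250, 4.8750).
Jacobian J = [[-2·u·v + 3·v + 5, -u^2 + 3·u - 5], [4·u·v + v^2 + v, 2·u^2 + 2·u·v + u + 2]].
At the point, J = [[11.0000, -6.7500], [0.7500, 0.5000]] (det J = 10.5625).
Solving J·Δ = −F gives Δ = (-2.4231, -6.1154).
Then the next iterate is (u, v)₁ = (-2.9231, -4.6154).

(-2.9231, -4.6154)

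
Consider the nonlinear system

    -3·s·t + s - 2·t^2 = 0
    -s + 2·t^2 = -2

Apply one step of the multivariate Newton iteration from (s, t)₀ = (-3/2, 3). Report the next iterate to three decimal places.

At (-3/2, 3): F = (-6.000, 21.500).
Jacobian J = [[-3·t + 1, -3·s - 4·t], [-1, 4·t]].
At the point, J = [[-8.000, -7.500], [-1.000, 12.000]] (det J = -103.500).
Solving J·Δ = −F gives Δ = (0.862, -1.720).
Then the next iterate is (s, t)₁ = (-0.638, 1.280).

(-0.638, 1.280)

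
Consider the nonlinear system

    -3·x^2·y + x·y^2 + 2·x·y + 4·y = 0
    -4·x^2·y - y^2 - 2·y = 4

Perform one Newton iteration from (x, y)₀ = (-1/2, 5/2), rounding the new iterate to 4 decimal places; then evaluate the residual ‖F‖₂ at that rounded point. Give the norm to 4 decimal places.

4.2865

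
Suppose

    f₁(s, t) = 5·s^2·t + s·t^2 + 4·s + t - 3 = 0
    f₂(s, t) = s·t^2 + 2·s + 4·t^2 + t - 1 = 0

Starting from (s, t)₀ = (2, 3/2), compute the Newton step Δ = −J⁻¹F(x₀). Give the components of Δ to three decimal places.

(-0.510, -0.833)

At (2, 3/2): F = (41.000, 18.000).
Jacobian J = [[10·s·t + t^2 + 4, 5·s^2 + 2·s·t + 1], [t^2 + 2, 2·s·t + 8·t + 1]].
At the point, J = [[36.250, 27.000], [4.250, 19.000]] (det J = 574.000).
Solving J·Δ = −F gives Δ = (-0.510, -0.833).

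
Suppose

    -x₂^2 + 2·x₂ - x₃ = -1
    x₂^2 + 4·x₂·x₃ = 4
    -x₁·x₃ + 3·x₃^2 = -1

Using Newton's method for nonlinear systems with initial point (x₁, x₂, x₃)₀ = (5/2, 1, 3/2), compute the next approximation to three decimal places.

(7.333, 0.375, 2.000)

At (5/2, 1, 3/2): F = (0.500, 3.000, 4.000).
Jacobian J = [[0, -2·x₂ + 2, -1], [0, 2·x₂ + 4·x₃, 4·x₂], [-x₃, 0, -x₁ + 6·x₃]].
At the point, J = [[0.000, 0.000, -1.000], [0.000, 8.000, 4.000], [-1.500, 0.000, 6.500]] (det J = -12.000).
Solving J·Δ = −F gives Δ = (4.833, -0.625, 0.500).
Then the next iterate is (x₁, x₂, x₃)₁ = (7.333, 0.375, 2.000).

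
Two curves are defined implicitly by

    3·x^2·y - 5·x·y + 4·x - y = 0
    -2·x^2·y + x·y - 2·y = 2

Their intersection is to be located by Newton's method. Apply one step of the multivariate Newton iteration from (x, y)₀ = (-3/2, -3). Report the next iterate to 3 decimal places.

(-0.670, -2.429)

At (-3/2, -3): F = (-45.750, 22.000).
Jacobian J = [[6·x·y - 5·y + 4, 3·x^2 - 5·x - 1], [-4·x·y + y, -2·x^2 + x - 2]].
At the point, J = [[46.000, 13.250], [-21.000, -8.000]] (det J = -89.750).
Solving J·Δ = −F gives Δ = (0.830, 0.571).
Then the next iterate is (x, y)₁ = (-0.670, -2.429).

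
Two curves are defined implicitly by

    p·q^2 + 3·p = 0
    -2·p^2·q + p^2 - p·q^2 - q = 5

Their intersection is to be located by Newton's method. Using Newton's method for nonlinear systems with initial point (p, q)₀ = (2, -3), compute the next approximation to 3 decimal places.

(1.364, -1.636)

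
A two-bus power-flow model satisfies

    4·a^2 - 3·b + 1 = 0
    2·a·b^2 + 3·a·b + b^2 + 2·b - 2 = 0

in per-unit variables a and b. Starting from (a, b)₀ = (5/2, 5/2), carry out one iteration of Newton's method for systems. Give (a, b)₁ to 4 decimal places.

(1.4312, 1.5412)

At (5/2, 5/2): F = (18.5000, 59.2500).
Jacobian J = [[8·a, -3], [2·b^2 + 3·b, 4·a·b + 3·a + 2·b + 2]].
At the point, J = [[20.0000, -3.0000], [20.0000, 39.5000]] (det J = 850.0000).
Solving J·Δ = −F gives Δ = (-1.0688, -0.9588).
Then the next iterate is (a, b)₁ = (1.4312, 1.5412).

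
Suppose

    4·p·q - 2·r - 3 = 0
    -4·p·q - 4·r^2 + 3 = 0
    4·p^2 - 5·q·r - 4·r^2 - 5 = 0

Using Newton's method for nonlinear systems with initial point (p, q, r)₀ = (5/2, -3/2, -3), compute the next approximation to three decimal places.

(1.585, -0.576, -1.636)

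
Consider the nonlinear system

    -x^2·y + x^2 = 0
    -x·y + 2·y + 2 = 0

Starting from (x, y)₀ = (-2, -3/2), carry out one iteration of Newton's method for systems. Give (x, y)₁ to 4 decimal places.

At (-2, -3/2): F = (10.0000, -4.0000).
Jacobian J = [[-2·x·y + 2·x, -x^2], [-y, -x + 2]].
At the point, J = [[-10.0000, -4.0000], [1.5000, 4.0000]] (det J = -34.0000).
Solving J·Δ = −F gives Δ = (0.7059, 0.7353).
Then the next iterate is (x, y)₁ = (-1.2941, -0.7647).

(-1.2941, -0.7647)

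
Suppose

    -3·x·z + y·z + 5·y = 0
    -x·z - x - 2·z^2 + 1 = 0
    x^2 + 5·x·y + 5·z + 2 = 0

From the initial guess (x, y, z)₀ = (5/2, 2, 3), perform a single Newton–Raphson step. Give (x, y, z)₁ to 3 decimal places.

At (5/2, 2, 3): F = (-6.500, -27.000, 48.250).
Jacobian J = [[-3·z, z + 5, -3·x + y], [-z - 1, 0, -x - 4·z], [2·x + 5·y, 5·x, 5]].
At the point, J = [[-9.000, 8.000, -5.500], [-4.000, 0.000, -14.500], [15.000, 12.500, 5.000]] (det J = -2936.250).
Solving J·Δ = −F gives Δ = (-1.307, -1.691, -1.501).
Then the next iterate is (x, y, z)₁ = (1.193, 0.309, 1.499).

(1.193, 0.309, 1.499)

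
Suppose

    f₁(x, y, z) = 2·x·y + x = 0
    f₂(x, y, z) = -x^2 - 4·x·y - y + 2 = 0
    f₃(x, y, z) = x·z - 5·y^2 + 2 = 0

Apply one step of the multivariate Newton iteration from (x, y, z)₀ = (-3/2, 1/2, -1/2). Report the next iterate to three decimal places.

(-0.865, -0.077, 2.212)

At (-3/2, 1/2, -1/2): F = (-3.000, 2.250, 1.500).
Jacobian J = [[2·y + 1, 2·x, 0], [-2·x - 4·y, -4·x - 1, 0], [z, -10·y, x]].
At the point, J = [[2.000, -3.000, 0.000], [1.000, 5.000, 0.000], [-0.500, -5.000, -1.500]] (det J = -19.500).
Solving J·Δ = −F gives Δ = (0.635, -0.577, 2.712).
Then the next iterate is (x, y, z)₁ = (-0.865, -0.077, 2.212).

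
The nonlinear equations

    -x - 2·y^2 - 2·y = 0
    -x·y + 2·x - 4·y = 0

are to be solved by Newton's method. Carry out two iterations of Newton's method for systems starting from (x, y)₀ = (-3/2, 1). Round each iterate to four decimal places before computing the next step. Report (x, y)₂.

At (-3/2, 1): F = (-2.5000, -5.5000).
Jacobian J = [[-1, -4·y - 2], [-y + 2, -x - 4]].
At the point, J = [[-1.0000, -6.0000], [1.0000, -2.5000]] (det J = 8.5000).
Solving J·Δ = −F gives Δ = (3.1471, -0.9412).
Then the next iterate is (x, y)₁ = (1.6471, 0.0588).
Round to (1.6471, 0.0588) and repeat: F = (-1.771615, 2.962151), J = [[-1.0000, -2.2352], [1.9412, -5.6471]].
Δ = (-1.6649, -0.0478), so (x, y)₂ = (-0.0178, 0.0110).

(-0.0178, 0.0110)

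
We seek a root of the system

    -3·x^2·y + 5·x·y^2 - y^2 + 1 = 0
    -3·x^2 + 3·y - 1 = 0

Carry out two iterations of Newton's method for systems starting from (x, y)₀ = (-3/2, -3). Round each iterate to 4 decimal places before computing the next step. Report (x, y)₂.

(0.1078, 0.3409)

At (-3/2, -3): F = (-55.2500, -16.7500).
Jacobian J = [[-6·x·y + 5·y^2, -3·x^2 + 10·x·y - 2·y], [-6·x, 3]].
At the point, J = [[18.0000, 44.2500], [9.0000, 3.0000]] (det J = -344.2500).
Solving J·Δ = −F gives Δ = (1.6716, 0.5686).
Then the next iterate is (x, y)₁ = (0.1716, -2.4314).
Round to (0.1716, -2.4314) and repeat: F = (0.375327, -8.382540), J = [[32.061899, 0.602178], [-1.0296, 3.0000]].
Δ = (-0.0638, 2.7723), so (x, y)₂ = (0.1078, 0.3409).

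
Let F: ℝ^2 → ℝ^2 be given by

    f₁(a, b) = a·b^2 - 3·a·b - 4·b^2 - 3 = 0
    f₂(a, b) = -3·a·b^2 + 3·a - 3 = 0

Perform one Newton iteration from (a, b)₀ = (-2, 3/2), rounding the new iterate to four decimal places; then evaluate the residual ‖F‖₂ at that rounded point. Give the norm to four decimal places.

2.4731

At (-2, 3/2): F = (-7.5000, 4.5000).
Jacobian J = [[b^2 - 3·b, 2·a·b - 3·a - 8·b], [-3·b^2 + 3, -6·a·b]].
At the point, J = [[-2.2500, -12.0000], [-3.7500, 18.0000]] (det J = -85.5000).
Solving J·Δ = −F gives Δ = (-0.9474, -0.4474).
Then the next iterate is (a, b)₁ = (-2.9474, 1.0526).
Re-evaluating at (-2.9474, 1.0526): F = (-1.390189, -2.045336), so ‖F‖₂ = 2.4731.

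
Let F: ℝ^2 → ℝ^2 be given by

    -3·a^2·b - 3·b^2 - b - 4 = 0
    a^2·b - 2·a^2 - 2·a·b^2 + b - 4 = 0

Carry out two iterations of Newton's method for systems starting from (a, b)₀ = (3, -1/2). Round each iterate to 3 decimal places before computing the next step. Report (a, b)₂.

At (3, -1/2): F = (9.250, -28.500).
Jacobian J = [[-6·a·b, -3·a^2 - 6·b - 1], [2·a·b - 4·a - 2·b^2, a^2 - 4·a·b + 1]].
At the point, J = [[9.000, -25.000], [-15.500, 16.000]] (det J = -243.500).
Solving J·Δ = −F gives Δ = (-2.318, -0.465).
Then the next iterate is (a, b)₁ = (0.682, -0.965).
Round to (0.682, -0.965) and repeat: F = (-4.48214, -7.61428), J = [[3.94878, 3.39463], [-5.90671, 4.09764]].
Δ = (-0.206, 1.561), so (a, b)₂ = (0.476, 0.596).

(0.476, 0.596)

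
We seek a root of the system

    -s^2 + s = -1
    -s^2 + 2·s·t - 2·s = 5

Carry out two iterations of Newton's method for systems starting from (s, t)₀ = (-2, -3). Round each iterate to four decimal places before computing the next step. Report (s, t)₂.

(-0.6667, -2.7500)

At (-2, -3): F = (-5.0000, 7.0000).
Jacobian J = [[-2·s + 1, 0], [-2·s + 2·t - 2, 2·s]].
At the point, J = [[5.0000, 0.0000], [-4.0000, -4.0000]] (det J = -20.0000).
Solving J·Δ = −F gives Δ = (1.0000, 0.7500).
Then the next iterate is (s, t)₁ = (-1.0000, -2.2500).
Round to (-1.0000, -2.2500) and repeat: F = (-1.0000, 0.5000), J = [[3.0000, 0.0000], [-4.5000, -2.0000]].
Δ = (0.3333, -0.5000), so (s, t)₂ = (-0.6667, -2.7500).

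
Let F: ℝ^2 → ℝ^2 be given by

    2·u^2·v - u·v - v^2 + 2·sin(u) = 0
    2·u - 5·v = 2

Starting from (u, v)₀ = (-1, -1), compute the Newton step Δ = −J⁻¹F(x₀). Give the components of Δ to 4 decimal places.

At (-1, -1): F = (-5.682942, 1.0000).
Jacobian J = [[4·u·v - v + 2·cos(u), 2·u^2 - u - 2·v], [2, -5]].
At the point, J = [[6.080605, 5.0000], [2.0000, -5.0000]] (det J = -40.403023).
Solving J·Δ = −F gives Δ = (0.5795, 0.4318).

(0.5795, 0.4318)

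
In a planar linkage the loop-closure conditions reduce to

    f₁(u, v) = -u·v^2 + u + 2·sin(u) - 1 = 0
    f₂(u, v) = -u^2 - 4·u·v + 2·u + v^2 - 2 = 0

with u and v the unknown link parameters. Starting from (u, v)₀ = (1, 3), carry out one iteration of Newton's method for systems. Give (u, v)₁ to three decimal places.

At (1, 3): F = (-7.31706, -4.000).
Jacobian J = [[-v^2 + 2·cos(u) + 1, -2·u·v], [-2·u - 4·v + 2, -4·u + 2·v]].
At the point, J = [[-6.91940, -6.000], [-12.000, 2.000]] (det J = -85.83879).
Solving J·Δ = −F gives Δ = (-0.450, -0.700).
Then the next iterate is (u, v)₁ = (0.550, 2.300).

(0.550, 2.300)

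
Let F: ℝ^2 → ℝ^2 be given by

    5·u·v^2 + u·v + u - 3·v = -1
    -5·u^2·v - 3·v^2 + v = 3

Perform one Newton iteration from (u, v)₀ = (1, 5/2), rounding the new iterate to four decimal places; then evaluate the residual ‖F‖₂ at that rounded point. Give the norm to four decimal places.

At (1, 5/2): F = (28.2500, -31.7500).
Jacobian J = [[5·v^2 + v + 1, 10·u·v + u - 3], [-10·u·v, -5·u^2 - 6·v + 1]].
At the point, J = [[34.7500, 23.0000], [-25.0000, -19.0000]] (det J = -85.2500).
Solving J·Δ = −F gives Δ = (2.2698, -4.6576).
Then the next iterate is (u, v)₁ = (3.2698, -2.1576).
Re-evaluating at (3.2698, -2.1576): F = (79.796162, 96.217582), so ‖F‖₂ = 125.0010.

125.0010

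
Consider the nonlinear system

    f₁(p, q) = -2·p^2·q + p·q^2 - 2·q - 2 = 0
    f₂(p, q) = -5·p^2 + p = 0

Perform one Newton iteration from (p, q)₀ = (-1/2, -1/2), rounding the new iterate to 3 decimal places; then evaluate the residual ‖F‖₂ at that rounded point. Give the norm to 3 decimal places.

At (-1/2, -1/2): F = (-0.875, -1.750).
Jacobian J = [[-4·p·q + q^2, -2·p^2 + 2·p·q - 2], [-10·p + 1, 0]].
At the point, J = [[-0.750, -2.000], [6.000, 0.000]] (det J = 12.000).
Solving J·Δ = −F gives Δ = (0.292, -0.547).
Then the next iterate is (p, q)₁ = (-0.208, -1.047).
Re-evaluating at (-0.208, -1.047): F = (-0.04342, -0.42432), so ‖F‖₂ = 0.427.

0.427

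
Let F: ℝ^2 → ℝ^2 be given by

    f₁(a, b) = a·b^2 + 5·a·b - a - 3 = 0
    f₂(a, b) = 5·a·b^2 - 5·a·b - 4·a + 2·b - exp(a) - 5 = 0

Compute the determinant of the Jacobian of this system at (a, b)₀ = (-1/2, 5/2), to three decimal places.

J = [[b^2 + 5·b - 1, 2·a·b + 5·a], [5·b^2 - 5·b - exp(a) - 4, 10·a·b - 5·a + 2]].
At the point, J = [[17.750, -5.000], [14.14347, -8.000]].
det J = -71.283.

-71.283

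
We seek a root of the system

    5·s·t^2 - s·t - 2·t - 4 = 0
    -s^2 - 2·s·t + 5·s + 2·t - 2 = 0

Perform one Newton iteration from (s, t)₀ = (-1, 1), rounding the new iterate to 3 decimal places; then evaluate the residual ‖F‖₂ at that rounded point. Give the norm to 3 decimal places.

4.896

At (-1, 1): F = (-10.000, -4.000).
Jacobian J = [[5·t^2 - t, 10·s·t - s - 2], [-2·s - 2·t + 5, -2·s + 2]].
At the point, J = [[4.000, -11.000], [5.000, 4.000]] (det J = 71.000).
Solving J·Δ = −F gives Δ = (1.183, -0.479).
Then the next iterate is (s, t)₁ = (0.183, 0.521).
Re-evaluating at (0.183, 0.521): F = (-4.88897, -0.26717), so ‖F‖₂ = 4.896.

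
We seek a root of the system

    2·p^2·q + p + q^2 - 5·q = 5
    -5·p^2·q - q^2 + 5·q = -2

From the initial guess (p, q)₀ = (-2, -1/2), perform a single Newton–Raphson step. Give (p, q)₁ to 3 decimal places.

At (-2, -1/2): F = (-8.250, 9.250).
Jacobian J = [[4·p·q + 1, 2·p^2 + 2·q - 5], [-10·p·q, -5·p^2 - 2·q + 5]].
At the point, J = [[5.000, 2.000], [-10.000, -14.000]] (det J = -50.000).
Solving J·Δ = −F gives Δ = (1.940, -0.725).
Then the next iterate is (p, q)₁ = (-0.060, -1.225).

(-0.060, -1.225)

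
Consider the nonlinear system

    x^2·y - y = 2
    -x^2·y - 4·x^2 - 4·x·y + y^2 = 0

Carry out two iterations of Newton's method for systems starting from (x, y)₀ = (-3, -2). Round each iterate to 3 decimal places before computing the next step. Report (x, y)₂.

(-0.651, -2.769)

At (-3, -2): F = (-18.000, -38.000).
Jacobian J = [[2·x·y, x^2 - 1], [-2·x·y - 8·x - 4·y, -x^2 - 4·x + 2·y]].
At the point, J = [[12.000, 8.000], [20.000, -1.000]] (det J = -172.000).
Solving J·Δ = −F gives Δ = (1.872, -0.558).
Then the next iterate is (x, y)₁ = (-1.128, -2.558).
Round to (-1.128, -2.558) and repeat: F = (-2.69676, -6.83311), J = [[5.77085, 0.27238], [13.48515, -1.87638]].
Δ = (0.477, -0.211), so (x, y)₂ = (-0.651, -2.769).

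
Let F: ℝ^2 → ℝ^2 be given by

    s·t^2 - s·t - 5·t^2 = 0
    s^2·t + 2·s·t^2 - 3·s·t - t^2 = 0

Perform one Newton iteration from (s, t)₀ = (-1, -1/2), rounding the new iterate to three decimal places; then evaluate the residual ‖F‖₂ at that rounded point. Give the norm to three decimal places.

At (-1, -1/2): F = (-2.000, -2.750).
Jacobian J = [[t^2 - t, 2·s·t - s - 10·t], [2·s·t + 2·t^2 - 3·t, s^2 + 4·s·t - 3·s - 2·t]].
At the point, J = [[0.750, 7.000], [3.000, 7.000]] (det J = -15.750).
Solving J·Δ = −F gives Δ = (0.333, 0.250).
Then the next iterate is (s, t)₁ = (-0.667, -0.250).
Re-evaluating at (-0.667, -0.250): F = (-0.52094, -0.75735), so ‖F‖₂ = 0.919.

0.919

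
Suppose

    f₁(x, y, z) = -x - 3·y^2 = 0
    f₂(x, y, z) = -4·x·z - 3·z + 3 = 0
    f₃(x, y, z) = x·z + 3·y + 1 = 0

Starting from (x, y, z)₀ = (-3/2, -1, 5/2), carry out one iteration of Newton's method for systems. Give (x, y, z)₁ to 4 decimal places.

(-1.3750, -0.7292, -0.5833)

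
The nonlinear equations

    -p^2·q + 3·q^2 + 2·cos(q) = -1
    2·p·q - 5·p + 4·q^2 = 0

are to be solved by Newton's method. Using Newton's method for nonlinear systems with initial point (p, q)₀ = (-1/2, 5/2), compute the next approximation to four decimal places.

At (-1/2, 5/2): F = (17.522713, 25.0000).
Jacobian J = [[-2·p·q, -p^2 + 6·q - 2·sin(q)], [2·q - 5, 2·p + 8·q]].
At the point, J = [[2.5000, 13.553056], [0.0000, 19.0000]] (det J = 47.5000).
Solving J·Δ = −F gives Δ = (0.1241, -1.3158).
Then the next iterate is (p, q)₁ = (-0.3759, 1.1842).

(-0.3759, 1.1842)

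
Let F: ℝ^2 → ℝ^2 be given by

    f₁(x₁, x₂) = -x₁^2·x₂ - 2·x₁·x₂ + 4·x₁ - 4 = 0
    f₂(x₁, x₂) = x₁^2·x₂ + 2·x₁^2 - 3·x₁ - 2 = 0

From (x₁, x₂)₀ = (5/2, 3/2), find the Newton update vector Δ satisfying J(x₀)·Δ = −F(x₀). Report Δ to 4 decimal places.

(-0.5816, -0.6306)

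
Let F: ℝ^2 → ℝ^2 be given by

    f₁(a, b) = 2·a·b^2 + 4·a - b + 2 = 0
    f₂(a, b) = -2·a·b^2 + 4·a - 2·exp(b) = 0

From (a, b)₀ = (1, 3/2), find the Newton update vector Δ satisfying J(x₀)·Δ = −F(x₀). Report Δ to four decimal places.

At (1, 3/2): F = (9.0000, -9.463378).
Jacobian J = [[2·b^2 + 4, 4·a·b - 1], [-2·b^2 + 4, -4·a·b - 2·exp(b)]].
At the point, J = [[8.5000, 5.0000], [-0.5000, -14.963378]] (det J = -124.688714).
Solving J·Δ = −F gives Δ = (-0.7006, -0.6090).

(-0.7006, -0.6090)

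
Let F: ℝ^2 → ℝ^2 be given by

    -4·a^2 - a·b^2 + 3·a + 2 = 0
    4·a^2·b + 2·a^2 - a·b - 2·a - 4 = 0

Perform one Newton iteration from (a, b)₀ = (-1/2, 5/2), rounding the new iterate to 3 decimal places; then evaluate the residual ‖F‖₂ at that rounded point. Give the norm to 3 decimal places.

0.476

At (-1/2, 5/2): F = (2.625, 1.250).
Jacobian J = [[-8·a - b^2 + 3, -2·a·b], [8·a·b + 4·a - b - 2, 4·a^2 - a]].
At the point, J = [[0.750, 2.500], [-16.500, 1.500]] (det J = 42.375).
Solving J·Δ = −F gives Δ = (-0.019, -1.044).
Then the next iterate is (a, b)₁ = (-0.519, 1.456).
Re-evaluating at (-0.519, 1.456): F = (0.46580, -0.09886), so ‖F‖₂ = 0.476.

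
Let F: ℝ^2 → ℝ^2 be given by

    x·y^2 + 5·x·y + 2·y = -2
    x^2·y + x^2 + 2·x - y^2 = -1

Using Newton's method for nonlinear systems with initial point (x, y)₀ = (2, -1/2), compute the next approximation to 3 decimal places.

At (2, -1/2): F = (-3.500, 6.750).
Jacobian J = [[y^2 + 5·y, 2·x·y + 5·x + 2], [2·x·y + 2·x + 2, x^2 - 2·y]].
At the point, J = [[-2.250, 10.000], [4.000, 5.000]] (det J = -51.250).
Solving J·Δ = −F gives Δ = (-1.659, -0.023).
Then the next iterate is (x, y)₁ = (0.341, -0.523).

(0.341, -0.523)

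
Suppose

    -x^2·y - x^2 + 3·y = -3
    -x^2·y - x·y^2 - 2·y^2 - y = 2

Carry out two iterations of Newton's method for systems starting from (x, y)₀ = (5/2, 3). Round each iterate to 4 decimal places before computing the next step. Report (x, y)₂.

At (5/2, 3): F = (-13.0000, -64.2500).
Jacobian J = [[-2·x·y - 2·x, -x^2 + 3], [-2·x·y - y^2, -x^2 - 2·x·y - 4·y - 1]].
At the point, J = [[-20.0000, -3.2500], [-24.0000, -34.2500]] (det J = 607.0000).
Solving J·Δ = −F gives Δ = (-0.3895, -1.6030).
Then the next iterate is (x, y)₁ = (2.1105, 1.3970).
Round to (2.1105, 1.3970) and repeat: F = (-3.485742, -17.641621), J = [[-10.117737, -1.454210], [-7.848346, -16.938947]].
Δ = (-0.2087, -0.9448), so (x, y)₂ = (1.9018, 0.4522).

(1.9018, 0.4522)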